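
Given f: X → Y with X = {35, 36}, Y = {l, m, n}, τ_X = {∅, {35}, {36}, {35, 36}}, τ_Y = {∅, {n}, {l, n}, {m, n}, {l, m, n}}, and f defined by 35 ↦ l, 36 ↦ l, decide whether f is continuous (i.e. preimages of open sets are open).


f IS continuous.

Compute f^{-1}(U) for each U ∈ τ_Y:
  U = ∅: f^{-1}(U) = ∅ ∈ τ_X ✓.
  U = {n}: f^{-1}(U) = ∅ ∈ τ_X ✓.
  U = {l, n}: f^{-1}(U) = {35, 36} ∈ τ_X ✓.
  U = {m, n}: f^{-1}(U) = ∅ ∈ τ_X ✓.
  U = {l, m, n}: f^{-1}(U) = {35, 36} ∈ τ_X ✓.
Every preimage lies in τ_X, so f IS continuous.


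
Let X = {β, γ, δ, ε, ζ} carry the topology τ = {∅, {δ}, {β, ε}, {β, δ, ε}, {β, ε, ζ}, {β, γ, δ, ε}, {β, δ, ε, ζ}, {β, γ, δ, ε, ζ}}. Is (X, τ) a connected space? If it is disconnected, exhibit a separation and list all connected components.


(X, τ) is connected.

Find clopen sets (U ∈ τ with X ∖ U ∈ τ):
  U = ∅, X ∖ U = {β, γ, δ, ε, ζ} — both open, so U is clopen.
  U = {β, γ, δ, ε, ζ}, X ∖ U = ∅ — both open, so U is clopen.
Only trivial clopens (∅ and X) exist, so (X, τ) is connected.
Compute connected components by grouping points that agree on all clopens:
  component: {β, γ, δ, ε, ζ}


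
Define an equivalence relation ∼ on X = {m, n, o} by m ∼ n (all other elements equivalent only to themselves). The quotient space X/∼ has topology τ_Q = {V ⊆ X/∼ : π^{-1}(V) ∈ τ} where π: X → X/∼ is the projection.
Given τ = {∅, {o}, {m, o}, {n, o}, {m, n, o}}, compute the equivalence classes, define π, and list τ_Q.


X/∼ = {[m=n], [o]}; |τ_Q| = 3.

Equivalence classes: [m=n], [o].
Quotient map π: X → X/∼ sends m ↦ [m=n], n ↦ [m=n], o ↦ [o].
For each subset V ⊆ X/∼, compute π^{-1}(V) ⊆ X and check whether π^{-1}(V) ∈ τ. V is open in τ_Q iff π^{-1}(V) ∈ τ.
  V = {}: π^{-1}(V) = ∅ ∈ τ ✓.
  V = {[m=n]}: π^{-1}(V) = {m, n} ∉ τ ✗.
  V = {[o]}: π^{-1}(V) = {o} ∈ τ ✓.
  V = {[m=n], [o]}: π^{-1}(V) = {m, n, o} ∈ τ ✓.
Open sets in the quotient: τ_Q = {{}, {[o]}, {[m=n], [o]}} (3 elements).


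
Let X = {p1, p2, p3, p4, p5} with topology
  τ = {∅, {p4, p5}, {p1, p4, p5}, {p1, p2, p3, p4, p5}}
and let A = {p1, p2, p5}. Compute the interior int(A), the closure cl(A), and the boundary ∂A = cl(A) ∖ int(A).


int(A) = ∅, cl(A) = {p1, p2, p3, p4, p5}, ∂A = {p1, p2, p3, p4, p5}.

Closed sets in (X, τ) are complements of opens:
  closed(X, τ) = {∅, {p2, p3}, {p1, p2, p3}, {p1, p2, p3, p4, p5}}.
int(A) = ⋃ {U ∈ τ : U ⊆ A}. Opens contained in A: ∅.
Taking the union of these: int(A) = ∅.
cl(A) = ⋂ {C closed : A ⊆ C}. Closed sets containing A: {p1, p2, p3, p4, p5}.
Intersecting these: cl(A) = {p1, p2, p3, p4, p5}.
∂A = cl(A) ∖ int(A) = {p1, p2, p3, p4, p5} ∖ ∅ = {p1, p2, p3, p4, p5}.


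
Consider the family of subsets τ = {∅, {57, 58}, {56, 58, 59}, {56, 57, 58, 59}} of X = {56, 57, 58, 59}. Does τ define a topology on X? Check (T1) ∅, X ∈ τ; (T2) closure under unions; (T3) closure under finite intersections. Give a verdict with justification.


τ is NOT a topology on X.

Axiom (T1): ∅ ∈ τ? Yes; X ∈ τ? Yes.
Axiom (T2/T3): check pairwise unions and intersections of members of τ.
Counterexample for (T3): {57, 58} ∩ {56, 58, 59} = {58} ∉ τ. Therefore τ is NOT a topology.


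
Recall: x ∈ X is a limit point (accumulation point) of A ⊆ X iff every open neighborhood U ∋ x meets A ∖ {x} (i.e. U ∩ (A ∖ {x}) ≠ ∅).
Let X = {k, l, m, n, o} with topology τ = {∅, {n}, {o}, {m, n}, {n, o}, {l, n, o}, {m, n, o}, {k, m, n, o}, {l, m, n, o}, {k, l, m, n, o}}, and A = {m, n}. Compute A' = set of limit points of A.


A' = {k, l, m}

For each x ∈ X, list the open sets U ∈ τ with x ∈ U, then check whether U ∩ (A ∖ {x}) ≠ ∅ for every such U.
  x = k: opens ∋ x are {k, m, n, o}, {k, l, m, n, o}; each meets A ∖ {k}, so x IS a limit point.
  x = l: opens ∋ x are {l, n, o}, {l, m, n, o}, {k, l, m, n, o}; each meets A ∖ {l}, so x IS a limit point.
  x = m: opens ∋ x are {m, n}, {m, n, o}, {k, m, n, o}, {l, m, n, o}, {k, l, m, n, o}; each meets A ∖ {m}, so x IS a limit point.
  x = n: open {n} ∋ x has {n} ∩ (A ∖ {n}) = ∅, so x is NOT a limit point.
  x = o: open {o} ∋ x has {o} ∩ (A ∖ {o}) = ∅, so x is NOT a limit point.
Collecting: A' = {k, l, m}.


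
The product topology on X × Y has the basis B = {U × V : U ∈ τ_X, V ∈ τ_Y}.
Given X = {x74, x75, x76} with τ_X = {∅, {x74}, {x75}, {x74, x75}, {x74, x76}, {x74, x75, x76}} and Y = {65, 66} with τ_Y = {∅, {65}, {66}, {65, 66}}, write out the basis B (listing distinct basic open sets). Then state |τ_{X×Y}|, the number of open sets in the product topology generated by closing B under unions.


Basis B = {∅ × ∅, {x74} × {65}, {x74} × {66}, {x75} × {65}, {x75} × {66}, {x74} × {65, 66}, {x74, x75} × {65}, {x74, x76} × {65}, {x74, x75} × {66}, {x74, x76} × {66}, {x75} × {65, 66}, {x74, x75, x76} × {65}, {x74, x75, x76} × {66}, {x74, x75} × {65, 66}, {x74, x76} × {65, 66}, {x74, x75, x76} × {65, 66}}; |τ_{X×Y}| = 36.

Enumerate products U × V with U ∈ τ_X, V ∈ τ_Y (deduplicated):
  ∅ × ∅ = {} (∅)
  {x74} × {65} = {(x74,65)}
  {x74} × {66} = {(x74,66)}
  {x75} × {65} = {(x75,65)}
  {x75} × {66} = {(x75,66)}
  {x74} × {65, 66} = {(x74,65), (x74,66)}
  {x74, x75} × {65} = {(x74,65), (x75,65)}
  {x74, x76} × {65} = {(x74,65), (x76,65)}
  {x74, x75} × {66} = {(x74,66), (x75,66)}
  {x74, x76} × {66} = {(x74,66), (x76,66)}
  {x75} × {65, 66} = {(x75,65), (x75,66)}
  {x74, x75, x76} × {65} = {(x74,65), (x75,65), (x76,65)}
  {x74, x75, x76} × {66} = {(x74,66), (x75,66), (x76,66)}
  {x74, x75} × {65, 66} = {(x74,65), (x74,66), (x75,65), (x75,66)}
  {x74, x76} × {65, 66} = {(x74,65), (x74,66), (x76,65), (x76,66)}
  {x74, x75, x76} × {65, 66} = {(x74,65), (x74,66), (x75,65), (x75,66), (x76,65), (x76,66)}
These 16 distinct sets form the basis B.
Close under arbitrary unions to get τ_{X×Y}; counting gives |τ_{X×Y}| = 36.


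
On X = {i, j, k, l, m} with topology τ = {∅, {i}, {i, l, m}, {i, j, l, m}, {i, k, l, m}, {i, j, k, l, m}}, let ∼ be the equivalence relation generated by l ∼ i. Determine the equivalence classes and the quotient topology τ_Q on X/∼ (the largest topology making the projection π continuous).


X/∼ = {[i=l], [j], [k], [m]}; |τ_Q| = 5.

Equivalence classes: [i=l], [j], [k], [m].
Quotient map π: X → X/∼ sends i ↦ [i=l], j ↦ [j], k ↦ [k], l ↦ [i=l], m ↦ [m].
For each subset V ⊆ X/∼, compute π^{-1}(V) ⊆ X and check whether π^{-1}(V) ∈ τ. V is open in τ_Q iff π^{-1}(V) ∈ τ.
  V = {}: π^{-1}(V) = ∅ ∈ τ ✓.
  V = {[i=l]}: π^{-1}(V) = {i, l} ∉ τ ✗.
  V = {[j]}: π^{-1}(V) = {j} ∉ τ ✗.
  V = {[i=l], [j]}: π^{-1}(V) = {i, j, l} ∉ τ ✗.
  V = {[k]}: π^{-1}(V) = {k} ∉ τ ✗.
  V = {[i=l], [k]}: π^{-1}(V) = {i, k, l} ∉ τ ✗.
  V = {[j], [k]}: π^{-1}(V) = {j, k} ∉ τ ✗.
  V = {[i=l], [j], [k]}: π^{-1}(V) = {i, j, k, l} ∉ τ ✗.
  V = {[m]}: π^{-1}(V) = {m} ∉ τ ✗.
  V = {[i=l], [m]}: π^{-1}(V) = {i, l, m} ∈ τ ✓.
  V = {[j], [m]}: π^{-1}(V) = {j, m} ∉ τ ✗.
  V = {[i=l], [j], [m]}: π^{-1}(V) = {i, j, l, m} ∈ τ ✓.
  V = {[k], [m]}: π^{-1}(V) = {k, m} ∉ τ ✗.
  V = {[i=l], [k], [m]}: π^{-1}(V) = {i, k, l, m} ∈ τ ✓.
  V = {[j], [k], [m]}: π^{-1}(V) = {j, k, m} ∉ τ ✗.
  V = {[i=l], [j], [k], [m]}: π^{-1}(V) = {i, j, k, l, m} ∈ τ ✓.
Open sets in the quotient: τ_Q = {{}, {[i=l], [m]}, {[i=l], [j], [m]}, {[i=l], [k], [m]}, {[i=l], [j], [k], [m]}} (5 elements).


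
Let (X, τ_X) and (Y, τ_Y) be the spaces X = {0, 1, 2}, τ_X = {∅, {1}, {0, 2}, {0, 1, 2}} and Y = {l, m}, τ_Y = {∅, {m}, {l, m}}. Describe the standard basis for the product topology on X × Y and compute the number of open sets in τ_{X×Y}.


Basis B = {∅ × ∅, {1} × {m}, {0, 2} × {m}, {1} × {l, m}, {0, 1, 2} × {m}, {0, 2} × {l, m}, {0, 1, 2} × {l, m}}; |τ_{X×Y}| = 9.

Enumerate products U × V with U ∈ τ_X, V ∈ τ_Y (deduplicated):
  ∅ × ∅ = {} (∅)
  {1} × {m} = {(1,m)}
  {0, 2} × {m} = {(0,m), (2,m)}
  {1} × {l, m} = {(1,l), (1,m)}
  {0, 1, 2} × {m} = {(0,m), (1,m), (2,m)}
  {0, 2} × {l, m} = {(0,l), (0,m), (2,l), (2,m)}
  {0, 1, 2} × {l, m} = {(0,l), (0,m), (1,l), (1,m), (2,l), (2,m)}
These 7 distinct sets form the basis B.
Close under arbitrary unions to get τ_{X×Y}; counting gives |τ_{X×Y}| = 9.


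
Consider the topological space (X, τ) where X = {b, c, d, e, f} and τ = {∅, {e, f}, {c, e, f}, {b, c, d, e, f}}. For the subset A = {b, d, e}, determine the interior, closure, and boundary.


int(A) = ∅, cl(A) = {b, c, d, e, f}, ∂A = {b, c, d, e, f}.

Closed sets in (X, τ) are complements of opens:
  closed(X, τ) = {∅, {b, d}, {b, c, d}, {b, c, d, e, f}}.
int(A) = ⋃ {U ∈ τ : U ⊆ A}. Opens contained in A: ∅.
Taking the union of these: int(A) = ∅.
cl(A) = ⋂ {C closed : A ⊆ C}. Closed sets containing A: {b, c, d, e, f}.
Intersecting these: cl(A) = {b, c, d, e, f}.
∂A = cl(A) ∖ int(A) = {b, c, d, e, f} ∖ ∅ = {b, c, d, e, f}.


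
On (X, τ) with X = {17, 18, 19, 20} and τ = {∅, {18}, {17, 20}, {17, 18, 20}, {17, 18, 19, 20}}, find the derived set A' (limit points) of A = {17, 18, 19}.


A' = {19, 20}

For each x ∈ X, list the open sets U ∈ τ with x ∈ U, then check whether U ∩ (A ∖ {x}) ≠ ∅ for every such U.
  x = 17: open {17, 20} ∋ x has {17, 20} ∩ (A ∖ {17}) = ∅, so x is NOT a limit point.
  x = 18: open {18} ∋ x has {18} ∩ (A ∖ {18}) = ∅, so x is NOT a limit point.
  x = 19: opens ∋ x are {17, 18, 19, 20}; each meets A ∖ {19}, so x IS a limit point.
  x = 20: opens ∋ x are {17, 20}, {17, 18, 20}, {17, 18, 19, 20}; each meets A ∖ {20}, so x IS a limit point.
Collecting: A' = {19, 20}.


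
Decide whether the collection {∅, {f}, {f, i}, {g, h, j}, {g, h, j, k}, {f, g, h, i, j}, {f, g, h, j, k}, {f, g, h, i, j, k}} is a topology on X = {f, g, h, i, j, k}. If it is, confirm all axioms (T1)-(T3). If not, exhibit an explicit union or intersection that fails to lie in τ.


τ is NOT a topology on X.

Axiom (T1): ∅ ∈ τ? Yes; X ∈ τ? Yes.
Axiom (T2/T3): check pairwise unions and intersections of members of τ.
Counterexample for (T2): {f} ∪ {g, h, j} = {f, g, h, j} ∉ τ. Therefore τ is NOT a topology.


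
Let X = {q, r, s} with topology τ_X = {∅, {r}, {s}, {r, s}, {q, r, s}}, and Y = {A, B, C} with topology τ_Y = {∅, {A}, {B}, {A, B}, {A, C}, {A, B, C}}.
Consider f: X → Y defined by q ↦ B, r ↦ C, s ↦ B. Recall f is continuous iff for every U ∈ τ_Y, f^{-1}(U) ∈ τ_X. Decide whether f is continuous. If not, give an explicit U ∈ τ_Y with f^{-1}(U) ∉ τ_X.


f is NOT continuous.

Compute f^{-1}(U) for each U ∈ τ_Y:
  U = ∅: f^{-1}(U) = ∅ ∈ τ_X ✓.
  U = {A}: f^{-1}(U) = ∅ ∈ τ_X ✓.
  U = {B}: f^{-1}(U) = {q, s} ∉ τ_X ✗.
  U = {A, B}: f^{-1}(U) = {q, s} ∉ τ_X ✗.
  U = {A, C}: f^{-1}(U) = {r} ∈ τ_X ✓.
  U = {A, B, C}: f^{-1}(U) = {q, r, s} ∈ τ_X ✓.
Found U = {B} with f^{-1}(U) = {q, s} not in τ_X. Therefore f is NOT continuous.


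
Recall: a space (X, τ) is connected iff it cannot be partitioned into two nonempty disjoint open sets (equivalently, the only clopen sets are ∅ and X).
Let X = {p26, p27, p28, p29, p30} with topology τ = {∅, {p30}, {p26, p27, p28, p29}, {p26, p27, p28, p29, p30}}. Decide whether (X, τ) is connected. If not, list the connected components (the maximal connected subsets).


(X, τ) is disconnected; components = [{p30}, {p26, p27, p28, p29}].

Find clopen sets (U ∈ τ with X ∖ U ∈ τ):
  U = ∅, X ∖ U = {p26, p27, p28, p29, p30} — both open, so U is clopen.
  U = {p30}, X ∖ U = {p26, p27, p28, p29} — both open, so U is clopen.
  U = {p26, p27, p28, p29}, X ∖ U = {p30} — both open, so U is clopen.
  U = {p26, p27, p28, p29, p30}, X ∖ U = ∅ — both open, so U is clopen.
Nontrivial clopen(s) exist: e.g. {p26, p27, p28, p29}. So (X, τ) is disconnected.
Compute connected components by grouping points that agree on all clopens:
  component: {p30}
  component: {p26, p27, p28, p29}


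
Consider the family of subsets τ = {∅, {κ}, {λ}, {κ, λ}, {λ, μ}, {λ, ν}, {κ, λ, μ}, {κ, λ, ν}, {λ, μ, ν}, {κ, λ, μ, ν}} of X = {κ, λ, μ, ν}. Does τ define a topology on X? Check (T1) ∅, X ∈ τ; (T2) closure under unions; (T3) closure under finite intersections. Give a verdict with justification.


τ IS a topology on X.

Axiom (T1): ∅ ∈ τ? Yes; X ∈ τ? Yes.
Axiom (T2/T3): check pairwise unions and intersections of members of τ.
All pairwise intersections and unions checked — each lies in τ. Therefore τ satisfies (T1), (T2), (T3): it IS a topology on X.


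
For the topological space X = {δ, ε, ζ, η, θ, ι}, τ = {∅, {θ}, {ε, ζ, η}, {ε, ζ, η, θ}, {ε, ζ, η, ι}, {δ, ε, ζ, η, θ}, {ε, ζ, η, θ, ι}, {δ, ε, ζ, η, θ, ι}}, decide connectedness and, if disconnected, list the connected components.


(X, τ) is connected.

Find clopen sets (U ∈ τ with X ∖ U ∈ τ):
  U = ∅, X ∖ U = {δ, ε, ζ, η, θ, ι} — both open, so U is clopen.
  U = {δ, ε, ζ, η, θ, ι}, X ∖ U = ∅ — both open, so U is clopen.
Only trivial clopens (∅ and X) exist, so (X, τ) is connected.
Compute connected components by grouping points that agree on all clopens:
  component: {δ, ε, ζ, η, θ, ι}


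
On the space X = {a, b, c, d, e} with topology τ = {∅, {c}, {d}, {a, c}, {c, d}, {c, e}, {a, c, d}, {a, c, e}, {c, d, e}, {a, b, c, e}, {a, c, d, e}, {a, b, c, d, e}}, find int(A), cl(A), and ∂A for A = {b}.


int(A) = ∅, cl(A) = {b}, ∂A = {b}.

Closed sets in (X, τ) are complements of opens:
  closed(X, τ) = {∅, {b}, {d}, {a, b}, {b, d}, {b, e}, {a, b, d}, {a, b, e}, {b, d, e}, {a, b, c, e}, {a, b, d, e}, {a, b, c, d, e}}.
int(A) = ⋃ {U ∈ τ : U ⊆ A}. Opens contained in A: ∅.
Taking the union of these: int(A) = ∅.
cl(A) = ⋂ {C closed : A ⊆ C}. Closed sets containing A: {b}, {a, b}, {b, d}, {b, e}, {a, b, d}, {a, b, e}, {b, d, e}, {a, b, c, e}, {a, b, d, e}, {a, b, c, d, e}.
Intersecting these: cl(A) = {b}.
∂A = cl(A) ∖ int(A) = {b} ∖ ∅ = {b}.


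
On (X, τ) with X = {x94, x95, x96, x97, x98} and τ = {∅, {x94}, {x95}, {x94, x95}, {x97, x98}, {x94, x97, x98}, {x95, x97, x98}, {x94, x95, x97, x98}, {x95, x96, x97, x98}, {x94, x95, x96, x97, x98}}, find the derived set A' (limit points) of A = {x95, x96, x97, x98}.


A' = {x96, x97, x98}

For each x ∈ X, list the open sets U ∈ τ with x ∈ U, then check whether U ∩ (A ∖ {x}) ≠ ∅ for every such U.
  x = x94: open {x94} ∋ x has {x94} ∩ (A ∖ {x94}) = ∅, so x is NOT a limit point.
  x = x95: open {x95} ∋ x has {x95} ∩ (A ∖ {x95}) = ∅, so x is NOT a limit point.
  x = x96: opens ∋ x are {x95, x96, x97, x98}, {x94, x95, x96, x97, x98}; each meets A ∖ {x96}, so x IS a limit point.
  x = x97: opens ∋ x are {x97, x98}, {x94, x97, x98}, {x95, x97, x98}, {x94, x95, x97, x98}, {x95, x96, x97, x98}, {x94, x95, x96, x97, x98}; each meets A ∖ {x97}, so x IS a limit point.
  x = x98: opens ∋ x are {x97, x98}, {x94, x97, x98}, {x95, x97, x98}, {x94, x95, x97, x98}, {x95, x96, x97, x98}, {x94, x95, x96, x97, x98}; each meets A ∖ {x98}, so x IS a limit point.
Collecting: A' = {x96, x97, x98}.


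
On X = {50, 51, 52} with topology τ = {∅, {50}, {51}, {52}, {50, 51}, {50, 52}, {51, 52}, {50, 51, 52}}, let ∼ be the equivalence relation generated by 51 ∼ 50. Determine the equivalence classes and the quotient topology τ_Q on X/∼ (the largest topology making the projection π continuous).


X/∼ = {[50=51], [52]}; |τ_Q| = 4.

Equivalence classes: [50=51], [52].
Quotient map π: X → X/∼ sends 50 ↦ [50=51], 51 ↦ [50=51], 52 ↦ [52].
For each subset V ⊆ X/∼, compute π^{-1}(V) ⊆ X and check whether π^{-1}(V) ∈ τ. V is open in τ_Q iff π^{-1}(V) ∈ τ.
  V = {}: π^{-1}(V) = ∅ ∈ τ ✓.
  V = {[50=51]}: π^{-1}(V) = {50, 51} ∈ τ ✓.
  V = {[52]}: π^{-1}(V) = {52} ∈ τ ✓.
  V = {[50=51], [52]}: π^{-1}(V) = {50, 51, 52} ∈ τ ✓.
Open sets in the quotient: τ_Q = {{}, {[50=51]}, {[52]}, {[50=51], [52]}} (4 elements).


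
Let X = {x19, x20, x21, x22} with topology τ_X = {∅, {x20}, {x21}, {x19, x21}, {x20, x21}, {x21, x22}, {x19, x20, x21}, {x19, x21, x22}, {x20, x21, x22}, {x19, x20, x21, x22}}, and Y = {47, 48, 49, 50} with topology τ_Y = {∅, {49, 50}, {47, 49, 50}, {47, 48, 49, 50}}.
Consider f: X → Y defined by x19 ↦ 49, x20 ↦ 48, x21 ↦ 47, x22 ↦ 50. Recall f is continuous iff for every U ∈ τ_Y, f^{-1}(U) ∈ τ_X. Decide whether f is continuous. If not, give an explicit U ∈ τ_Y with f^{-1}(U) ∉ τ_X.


f is NOT continuous.

Compute f^{-1}(U) for each U ∈ τ_Y:
  U = ∅: f^{-1}(U) = ∅ ∈ τ_X ✓.
  U = {49, 50}: f^{-1}(U) = {x19, x22} ∉ τ_X ✗.
  U = {47, 49, 50}: f^{-1}(U) = {x19, x21, x22} ∈ τ_X ✓.
  U = {47, 48, 49, 50}: f^{-1}(U) = {x19, x20, x21, x22} ∈ τ_X ✓.
Found U = {49, 50} with f^{-1}(U) = {x19, x22} not in τ_X. Therefore f is NOT continuous.


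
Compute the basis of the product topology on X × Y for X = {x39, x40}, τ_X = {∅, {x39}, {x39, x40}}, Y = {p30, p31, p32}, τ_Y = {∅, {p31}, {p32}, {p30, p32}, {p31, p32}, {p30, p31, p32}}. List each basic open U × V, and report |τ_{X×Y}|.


Basis B = {∅ × ∅, {x39} × {p31}, {x39} × {p32}, {x39} × {p30, p32}, {x39} × {p31, p32}, {x39, x40} × {p31}, {x39, x40} × {p32}, {x39} × {p30, p31, p32}, {x39, x40} × {p30, p32}, {x39, x40} × {p31, p32}, {x39, x40} × {p30, p31, p32}}; |τ_{X×Y}| = 18.

Enumerate products U × V with U ∈ τ_X, V ∈ τ_Y (deduplicated):
  ∅ × ∅ = {} (∅)
  {x39} × {p31} = {(x39,p31)}
  {x39} × {p32} = {(x39,p32)}
  {x39} × {p30, p32} = {(x39,p30), (x39,p32)}
  {x39} × {p31, p32} = {(x39,p31), (x39,p32)}
  {x39, x40} × {p31} = {(x39,p31), (x40,p31)}
  {x39, x40} × {p32} = {(x39,p32), (x40,p32)}
  {x39} × {p30, p31, p32} = {(x39,p30), (x39,p31), (x39,p32)}
  {x39, x40} × {p30, p32} = {(x39,p30), (x39,p32), (x40,p30), (x40,p32)}
  {x39, x40} × {p31, p32} = {(x39,p31), (x39,p32), (x40,p31), (x40,p32)}
  {x39, x40} × {p30, p31, p32} = {(x39,p30), (x39,p31), (x39,p32), (x40,p30), (x40,p31), (x40,p32)}
These 11 distinct sets form the basis B.
Close under arbitrary unions to get τ_{X×Y}; counting gives |τ_{X×Y}| = 18.


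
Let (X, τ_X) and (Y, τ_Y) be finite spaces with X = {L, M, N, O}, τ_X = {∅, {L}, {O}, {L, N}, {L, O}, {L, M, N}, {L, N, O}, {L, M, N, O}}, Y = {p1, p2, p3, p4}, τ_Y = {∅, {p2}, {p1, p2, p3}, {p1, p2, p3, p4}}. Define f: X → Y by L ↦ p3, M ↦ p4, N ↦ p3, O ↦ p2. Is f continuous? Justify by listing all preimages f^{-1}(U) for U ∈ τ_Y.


f IS continuous.

Compute f^{-1}(U) for each U ∈ τ_Y:
  U = ∅: f^{-1}(U) = ∅ ∈ τ_X ✓.
  U = {p2}: f^{-1}(U) = {O} ∈ τ_X ✓.
  U = {p1, p2, p3}: f^{-1}(U) = {L, N, O} ∈ τ_X ✓.
  U = {p1, p2, p3, p4}: f^{-1}(U) = {L, M, N, O} ∈ τ_X ✓.
Every preimage lies in τ_X, so f IS continuous.


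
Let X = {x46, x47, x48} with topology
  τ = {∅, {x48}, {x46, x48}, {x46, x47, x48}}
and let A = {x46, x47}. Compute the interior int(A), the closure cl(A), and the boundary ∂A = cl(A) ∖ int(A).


int(A) = ∅, cl(A) = {x46, x47}, ∂A = {x46, x47}.

Closed sets in (X, τ) are complements of opens:
  closed(X, τ) = {∅, {x47}, {x46, x47}, {x46, x47, x48}}.
int(A) = ⋃ {U ∈ τ : U ⊆ A}. Opens contained in A: ∅.
Taking the union of these: int(A) = ∅.
cl(A) = ⋂ {C closed : A ⊆ C}. Closed sets containing A: {x46, x47}, {x46, x47, x48}.
Intersecting these: cl(A) = {x46, x47}.
∂A = cl(A) ∖ int(A) = {x46, x47} ∖ ∅ = {x46, x47}.


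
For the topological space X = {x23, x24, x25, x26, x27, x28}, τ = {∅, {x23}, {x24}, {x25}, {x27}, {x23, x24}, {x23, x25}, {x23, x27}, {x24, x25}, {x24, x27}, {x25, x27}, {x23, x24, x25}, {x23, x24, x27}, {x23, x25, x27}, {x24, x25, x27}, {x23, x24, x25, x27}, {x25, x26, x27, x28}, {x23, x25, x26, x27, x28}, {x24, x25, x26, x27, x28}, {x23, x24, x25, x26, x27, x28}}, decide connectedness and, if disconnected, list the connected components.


(X, τ) is disconnected; components = [{x23}, {x24}, {x25, x26, x27, x28}].

Find clopen sets (U ∈ τ with X ∖ U ∈ τ):
  U = ∅, X ∖ U = {x23, x24, x25, x26, x27, x28} — both open, so U is clopen.
  U = {x23}, X ∖ U = {x24, x25, x26, x27, x28} — both open, so U is clopen.
  U = {x24}, X ∖ U = {x23, x25, x26, x27, x28} — both open, so U is clopen.
  U = {x23, x24}, X ∖ U = {x25, x26, x27, x28} — both open, so U is clopen.
  U = {x25, x26, x27, x28}, X ∖ U = {x23, x24} — both open, so U is clopen.
  U = {x23, x25, x26, x27, x28}, X ∖ U = {x24} — both open, so U is clopen.
  U = {x24, x25, x26, x27, x28}, X ∖ U = {x23} — both open, so U is clopen.
  U = {x23, x24, x25, x26, x27, x28}, X ∖ U = ∅ — both open, so U is clopen.
Nontrivial clopen(s) exist: e.g. {x23, x24}. So (X, τ) is disconnected.
Compute connected components by grouping points that agree on all clopens:
  component: {x23}
  component: {x24}
  component: {x25, x26, x27, x28}


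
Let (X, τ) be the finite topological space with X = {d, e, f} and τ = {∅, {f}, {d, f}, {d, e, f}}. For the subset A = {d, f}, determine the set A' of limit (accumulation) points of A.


A' = {d, e}

For each x ∈ X, list the open sets U ∈ τ with x ∈ U, then check whether U ∩ (A ∖ {x}) ≠ ∅ for every such U.
  x = d: opens ∋ x are {d, f}, {d, e, f}; each meets A ∖ {d}, so x IS a limit point.
  x = e: opens ∋ x are {d, e, f}; each meets A ∖ {e}, so x IS a limit point.
  x = f: open {f} ∋ x has {f} ∩ (A ∖ {f}) = ∅, so x is NOT a limit point.
Collecting: A' = {d, e}.


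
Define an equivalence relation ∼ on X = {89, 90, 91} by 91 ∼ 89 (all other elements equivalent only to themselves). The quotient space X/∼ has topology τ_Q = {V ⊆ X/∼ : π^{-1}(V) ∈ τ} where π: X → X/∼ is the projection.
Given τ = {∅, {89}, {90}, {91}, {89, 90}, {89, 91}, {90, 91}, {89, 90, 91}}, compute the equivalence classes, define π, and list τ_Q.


X/∼ = {[89=91], [90]}; |τ_Q| = 4.

Equivalence classes: [89=91], [90].
Quotient map π: X → X/∼ sends 89 ↦ [89=91], 90 ↦ [90], 91 ↦ [89=91].
For each subset V ⊆ X/∼, compute π^{-1}(V) ⊆ X and check whether π^{-1}(V) ∈ τ. V is open in τ_Q iff π^{-1}(V) ∈ τ.
  V = {}: π^{-1}(V) = ∅ ∈ τ ✓.
  V = {[89=91]}: π^{-1}(V) = {89, 91} ∈ τ ✓.
  V = {[90]}: π^{-1}(V) = {90} ∈ τ ✓.
  V = {[89=91], [90]}: π^{-1}(V) = {89, 90, 91} ∈ τ ✓.
Open sets in the quotient: τ_Q = {{}, {[89=91]}, {[90]}, {[89=91], [90]}} (4 elements).


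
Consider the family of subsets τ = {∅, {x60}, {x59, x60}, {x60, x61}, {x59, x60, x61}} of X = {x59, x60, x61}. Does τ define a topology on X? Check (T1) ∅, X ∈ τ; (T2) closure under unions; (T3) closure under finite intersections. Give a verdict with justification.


τ IS a topology on X.

Axiom (T1): ∅ ∈ τ? Yes; X ∈ τ? Yes.
Axiom (T2/T3): check pairwise unions and intersections of members of τ.
All pairwise intersections and unions checked — each lies in τ. Therefore τ satisfies (T1), (T2), (T3): it IS a topology on X.


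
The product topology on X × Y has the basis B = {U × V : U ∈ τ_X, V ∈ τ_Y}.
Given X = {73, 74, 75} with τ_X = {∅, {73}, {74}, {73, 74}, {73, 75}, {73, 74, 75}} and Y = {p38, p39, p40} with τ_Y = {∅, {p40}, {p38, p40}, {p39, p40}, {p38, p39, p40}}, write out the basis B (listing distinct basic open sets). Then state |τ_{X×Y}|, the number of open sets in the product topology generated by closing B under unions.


Basis B = {∅ × ∅, {73} × {p40}, {74} × {p40}, {73} × {p38, p40}, {73} × {p39, p40}, {73, 74} × {p40}, {73, 75} × {p40}, {74} × {p38, p40}, {74} × {p39, p40}, {73} × {p38, p39, p40}, {73, 74, 75} × {p40}, {74} × {p38, p39, p40}, {73, 74} × {p38, p40}, {73, 75} × {p38, p40}, {73, 74} × {p39, p40}, {73, 75} × {p39, p40}, {73, 74} × {p38, p39, p40}, {73, 75} × {p38, p39, p40}, {73, 74, 75} × {p38, p40}, {73, 74, 75} × {p39, p40}, {73, 74, 75} × {p38, p39, p40}}; |τ_{X×Y}| = 70.

Enumerate products U × V with U ∈ τ_X, V ∈ τ_Y (deduplicated):
  ∅ × ∅ = {} (∅)
  {73} × {p40} = {(73,p40)}
  {74} × {p40} = {(74,p40)}
  {73} × {p38, p40} = {(73,p38), (73,p40)}
  {73} × {p39, p40} = {(73,p39), (73,p40)}
  {73, 74} × {p40} = {(73,p40), (74,p40)}
  {73, 75} × {p40} = {(73,p40), (75,p40)}
  {74} × {p38, p40} = {(74,p38), (74,p40)}
  {74} × {p39, p40} = {(74,p39), (74,p40)}
  {73} × {p38, p39, p40} = {(73,p38), (73,p39), (73,p40)}
  {73, 74, 75} × {p40} = {(73,p40), (74,p40), (75,p40)}
  {74} × {p38, p39, p40} = {(74,p38), (74,p39), (74,p40)}
  {73, 74} × {p38, p40} = {(73,p38), (73,p40), (74,p38), (74,p40)}
  {73, 75} × {p38, p40} = {(73,p38), (73,p40), (75,p38), (75,p40)}
  {73, 74} × {p39, p40} = {(73,p39), (73,p40), (74,p39), (74,p40)}
  {73, 75} × {p39, p40} = {(73,p39), (73,p40), (75,p39), (75,p40)}
  {73, 74} × {p38, p39, p40} = {(73,p38), (73,p39), (73,p40), (74,p38), (74,p39), (74,p40)}
  {73, 75} × {p38, p39, p40} = {(73,p38), (73,p39), (73,p40), (75,p38), (75,p39), (75,p40)}
  {73, 74, 75} × {p38, p40} = {(73,p38), (73,p40), (74,p38), (74,p40), (75,p38), (75,p40)}
  {73, 74, 75} × {p39, p40} = {(73,p39), (73,p40), (74,p39), (74,p40), (75,p39), (75,p40)}
  {73, 74, 75} × {p38, p39, p40} = {(73,p38), (73,p39), (73,p40), (74,p38), (74,p39), (74,p40), (75,p38), (75,p39), (75,p40)}
These 21 distinct sets form the basis B.
Close under arbitrary unions to get τ_{X×Y}; counting gives |τ_{X×Y}| = 70.


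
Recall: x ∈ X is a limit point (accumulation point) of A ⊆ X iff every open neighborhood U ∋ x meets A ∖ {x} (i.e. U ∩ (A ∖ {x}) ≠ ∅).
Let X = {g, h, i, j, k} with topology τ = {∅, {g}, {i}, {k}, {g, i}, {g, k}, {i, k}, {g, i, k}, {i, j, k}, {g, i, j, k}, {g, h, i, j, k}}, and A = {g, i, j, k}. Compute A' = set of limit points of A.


A' = {h, j}

For each x ∈ X, list the open sets U ∈ τ with x ∈ U, then check whether U ∩ (A ∖ {x}) ≠ ∅ for every such U.
  x = g: open {g} ∋ x has {g} ∩ (A ∖ {g}) = ∅, so x is NOT a limit point.
  x = h: opens ∋ x are {g, h, i, j, k}; each meets A ∖ {h}, so x IS a limit point.
  x = i: open {i} ∋ x has {i} ∩ (A ∖ {i}) = ∅, so x is NOT a limit point.
  x = j: opens ∋ x are {i, j, k}, {g, i, j, k}, {g, h, i, j, k}; each meets A ∖ {j}, so x IS a limit point.
  x = k: open {k} ∋ x has {k} ∩ (A ∖ {k}) = ∅, so x is NOT a limit point.
Collecting: A' = {h, j}.


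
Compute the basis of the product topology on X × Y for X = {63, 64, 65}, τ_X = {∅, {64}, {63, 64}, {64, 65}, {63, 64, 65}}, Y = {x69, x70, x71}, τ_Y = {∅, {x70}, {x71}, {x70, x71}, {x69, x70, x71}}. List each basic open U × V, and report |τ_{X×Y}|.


Basis B = {∅ × ∅, {64} × {x70}, {64} × {x71}, {63, 64} × {x70}, {63, 64} × {x71}, {64} × {x70, x71}, {64, 65} × {x70}, {64, 65} × {x71}, {63, 64, 65} × {x70}, {63, 64, 65} × {x71}, {64} × {x69, x70, x71}, {63, 64} × {x70, x71}, {64, 65} × {x70, x71}, {63, 64} × {x69, x70, x71}, {63, 64, 65} × {x70, x71}, {64, 65} × {x69, x70, x71}, {63, 64, 65} × {x69, x70, x71}}; |τ_{X×Y}| = 50.

Enumerate products U × V with U ∈ τ_X, V ∈ τ_Y (deduplicated):
  ∅ × ∅ = {} (∅)
  {64} × {x70} = {(64,x70)}
  {64} × {x71} = {(64,x71)}
  {63, 64} × {x70} = {(63,x70), (64,x70)}
  {63, 64} × {x71} = {(63,x71), (64,x71)}
  {64} × {x70, x71} = {(64,x70), (64,x71)}
  {64, 65} × {x70} = {(64,x70), (65,x70)}
  {64, 65} × {x71} = {(64,x71), (65,x71)}
  {63, 64, 65} × {x70} = {(63,x70), (64,x70), (65,x70)}
  {63, 64, 65} × {x71} = {(63,x71), (64,x71), (65,x71)}
  {64} × {x69, x70, x71} = {(64,x69), (64,x70), (64,x71)}
  {63, 64} × {x70, x71} = {(63,x70), (63,x71), (64,x70), (64,x71)}
  {64, 65} × {x70, x71} = {(64,x70), (64,x71), (65,x70), (65,x71)}
  {63, 64} × {x69, x70, x71} = {(63,x69), (63,x70), (63,x71), (64,x69), (64,x70), (64,x71)}
  {63, 64, 65} × {x70, x71} = {(63,x70), (63,x71), (64,x70), (64,x71), (65,x70), (65,x71)}
  {64, 65} × {x69, x70, x71} = {(64,x69), (64,x70), (64,x71), (65,x69), (65,x70), (65,x71)}
  {63, 64, 65} × {x69, x70, x71} = {(63,x69), (63,x70), (63,x71), (64,x69), (64,x70), (64,x71), (65,x69), (65,x70), (65,x71)}
These 17 distinct sets form the basis B.
Close under arbitrary unions to get τ_{X×Y}; counting gives |τ_{X×Y}| = 50.


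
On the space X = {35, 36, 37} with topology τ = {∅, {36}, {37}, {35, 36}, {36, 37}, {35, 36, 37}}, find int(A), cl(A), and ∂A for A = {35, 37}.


int(A) = {37}, cl(A) = {35, 37}, ∂A = {35}.

Closed sets in (X, τ) are complements of opens:
  closed(X, τ) = {∅, {35}, {37}, {35, 36}, {35, 37}, {35, 36, 37}}.
int(A) = ⋃ {U ∈ τ : U ⊆ A}. Opens contained in A: ∅, {37}.
Taking the union of these: int(A) = {37}.
cl(A) = ⋂ {C closed : A ⊆ C}. Closed sets containing A: {35, 37}, {35, 36, 37}.
Intersecting these: cl(A) = {35, 37}.
∂A = cl(A) ∖ int(A) = {35, 37} ∖ {37} = {35}.


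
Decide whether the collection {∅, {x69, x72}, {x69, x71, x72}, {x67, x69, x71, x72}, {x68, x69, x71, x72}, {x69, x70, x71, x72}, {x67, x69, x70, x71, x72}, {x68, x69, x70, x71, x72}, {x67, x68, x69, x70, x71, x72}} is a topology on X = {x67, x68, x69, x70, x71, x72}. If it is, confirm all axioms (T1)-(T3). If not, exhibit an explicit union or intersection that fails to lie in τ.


τ is NOT a topology on X.

Axiom (T1): ∅ ∈ τ? Yes; X ∈ τ? Yes.
Axiom (T2/T3): check pairwise unions and intersections of members of τ.
Counterexample for (T2): {x67, x69, x71, x72} ∪ {x68, x69, x71, x72} = {x67, x68, x69, x71, x72} ∉ τ. Therefore τ is NOT a topology.


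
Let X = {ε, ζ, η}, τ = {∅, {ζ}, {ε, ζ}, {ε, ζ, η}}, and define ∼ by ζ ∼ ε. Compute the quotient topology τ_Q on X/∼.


X/∼ = {[ε=ζ], [η]}; |τ_Q| = 3.

Equivalence classes: [ε=ζ], [η].
Quotient map π: X → X/∼ sends ε ↦ [ε=ζ], ζ ↦ [ε=ζ], η ↦ [η].
For each subset V ⊆ X/∼, compute π^{-1}(V) ⊆ X and check whether π^{-1}(V) ∈ τ. V is open in τ_Q iff π^{-1}(V) ∈ τ.
  V = {}: π^{-1}(V) = ∅ ∈ τ ✓.
  V = {[ε=ζ]}: π^{-1}(V) = {ε, ζ} ∈ τ ✓.
  V = {[η]}: π^{-1}(V) = {η} ∉ τ ✗.
  V = {[ε=ζ], [η]}: π^{-1}(V) = {ε, ζ, η} ∈ τ ✓.
Open sets in the quotient: τ_Q = {{}, {[ε=ζ]}, {[ε=ζ], [η]}} (3 elements).


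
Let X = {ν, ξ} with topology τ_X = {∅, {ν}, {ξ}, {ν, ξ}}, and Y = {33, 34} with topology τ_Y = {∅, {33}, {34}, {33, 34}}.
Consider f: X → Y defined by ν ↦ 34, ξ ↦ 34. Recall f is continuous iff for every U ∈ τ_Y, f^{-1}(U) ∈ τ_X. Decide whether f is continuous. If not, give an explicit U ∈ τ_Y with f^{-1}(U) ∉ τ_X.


f IS continuous.

Compute f^{-1}(U) for each U ∈ τ_Y:
  U = ∅: f^{-1}(U) = ∅ ∈ τ_X ✓.
  U = {33}: f^{-1}(U) = ∅ ∈ τ_X ✓.
  U = {34}: f^{-1}(U) = {ν, ξ} ∈ τ_X ✓.
  U = {33, 34}: f^{-1}(U) = {ν, ξ} ∈ τ_X ✓.
Every preimage lies in τ_X, so f IS continuous.


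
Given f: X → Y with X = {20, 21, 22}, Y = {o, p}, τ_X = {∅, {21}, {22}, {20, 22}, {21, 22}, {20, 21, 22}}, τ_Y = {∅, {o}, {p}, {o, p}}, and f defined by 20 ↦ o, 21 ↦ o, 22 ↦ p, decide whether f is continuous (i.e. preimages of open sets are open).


f is NOT continuous.

Compute f^{-1}(U) for each U ∈ τ_Y:
  U = ∅: f^{-1}(U) = ∅ ∈ τ_X ✓.
  U = {o}: f^{-1}(U) = {20, 21} ∉ τ_X ✗.
  U = {p}: f^{-1}(U) = {22} ∈ τ_X ✓.
  U = {o, p}: f^{-1}(U) = {20, 21, 22} ∈ τ_X ✓.
Found U = {o} with f^{-1}(U) = {20, 21} not in τ_X. Therefore f is NOT continuous.


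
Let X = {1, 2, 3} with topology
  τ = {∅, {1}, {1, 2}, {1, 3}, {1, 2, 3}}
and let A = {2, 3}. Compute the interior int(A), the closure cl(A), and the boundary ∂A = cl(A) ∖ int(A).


int(A) = ∅, cl(A) = {2, 3}, ∂A = {2, 3}.

Closed sets in (X, τ) are complements of opens:
  closed(X, τ) = {∅, {2}, {3}, {2, 3}, {1, 2, 3}}.
int(A) = ⋃ {U ∈ τ : U ⊆ A}. Opens contained in A: ∅.
Taking the union of these: int(A) = ∅.
cl(A) = ⋂ {C closed : A ⊆ C}. Closed sets containing A: {2, 3}, {1, 2, 3}.
Intersecting these: cl(A) = {2, 3}.
∂A = cl(A) ∖ int(A) = {2, 3} ∖ ∅ = {2, 3}.


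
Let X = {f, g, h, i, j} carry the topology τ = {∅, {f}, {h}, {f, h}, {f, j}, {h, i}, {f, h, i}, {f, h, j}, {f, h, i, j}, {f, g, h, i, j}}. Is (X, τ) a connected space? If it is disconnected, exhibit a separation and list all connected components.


(X, τ) is connected.

Find clopen sets (U ∈ τ with X ∖ U ∈ τ):
  U = ∅, X ∖ U = {f, g, h, i, j} — both open, so U is clopen.
  U = {f, g, h, i, j}, X ∖ U = ∅ — both open, so U is clopen.
Only trivial clopens (∅ and X) exist, so (X, τ) is connected.
Compute connected components by grouping points that agree on all clopens:
  component: {f, g, h, i, j}


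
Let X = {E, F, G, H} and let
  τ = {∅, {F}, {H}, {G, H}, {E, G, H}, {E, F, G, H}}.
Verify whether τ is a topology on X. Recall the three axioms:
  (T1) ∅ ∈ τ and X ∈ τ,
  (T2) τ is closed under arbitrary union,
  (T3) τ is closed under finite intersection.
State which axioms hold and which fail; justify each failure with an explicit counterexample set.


τ is NOT a topology on X.

Axiom (T1): ∅ ∈ τ? Yes; X ∈ τ? Yes.
Axiom (T2/T3): check pairwise unions and intersections of members of τ.
Counterexample for (T2): {F} ∪ {H} = {F, H} ∉ τ. Therefore τ is NOT a topology.


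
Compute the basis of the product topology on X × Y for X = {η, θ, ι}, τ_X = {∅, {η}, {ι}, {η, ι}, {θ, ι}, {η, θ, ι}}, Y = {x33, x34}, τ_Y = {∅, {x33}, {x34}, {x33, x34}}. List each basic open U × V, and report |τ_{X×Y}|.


Basis B = {∅ × ∅, {η} × {x33}, {η} × {x34}, {ι} × {x33}, {ι} × {x34}, {η} × {x33, x34}, {η, ι} × {x33}, {η, ι} × {x34}, {θ, ι} × {x33}, {θ, ι} × {x34}, {ι} × {x33, x34}, {η, θ, ι} × {x33}, {η, θ, ι} × {x34}, {η, ι} × {x33, x34}, {θ, ι} × {x33, x34}, {η, θ, ι} × {x33, x34}}; |τ_{X×Y}| = 36.

Enumerate products U × V with U ∈ τ_X, V ∈ τ_Y (deduplicated):
  ∅ × ∅ = {} (∅)
  {η} × {x33} = {(η,x33)}
  {η} × {x34} = {(η,x34)}
  {ι} × {x33} = {(ι,x33)}
  {ι} × {x34} = {(ι,x34)}
  {η} × {x33, x34} = {(η,x33), (η,x34)}
  {η, ι} × {x33} = {(η,x33), (ι,x33)}
  {η, ι} × {x34} = {(η,x34), (ι,x34)}
  {θ, ι} × {x33} = {(θ,x33), (ι,x33)}
  {θ, ι} × {x34} = {(θ,x34), (ι,x34)}
  {ι} × {x33, x34} = {(ι,x33), (ι,x34)}
  {η, θ, ι} × {x33} = {(η,x33), (θ,x33), (ι,x33)}
  {η, θ, ι} × {x34} = {(η,x34), (θ,x34), (ι,x34)}
  {η, ι} × {x33, x34} = {(η,x33), (η,x34), (ι,x33), (ι,x34)}
  {θ, ι} × {x33, x34} = {(θ,x33), (θ,x34), (ι,x33), (ι,x34)}
  {η, θ, ι} × {x33, x34} = {(η,x33), (η,x34), (θ,x33), (θ,x34), (ι,x33), (ι,x34)}
These 16 distinct sets form the basis B.
Close under arbitrary unions to get τ_{X×Y}; counting gives |τ_{X×Y}| = 36.


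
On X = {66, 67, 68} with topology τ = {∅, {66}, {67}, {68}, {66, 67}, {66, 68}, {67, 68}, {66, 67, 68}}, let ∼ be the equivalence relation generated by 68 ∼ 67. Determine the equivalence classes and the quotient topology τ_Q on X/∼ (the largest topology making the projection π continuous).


X/∼ = {[66], [67=68]}; |τ_Q| = 4.

Equivalence classes: [66], [67=68].
Quotient map π: X → X/∼ sends 66 ↦ [66], 67 ↦ [67=68], 68 ↦ [67=68].
For each subset V ⊆ X/∼, compute π^{-1}(V) ⊆ X and check whether π^{-1}(V) ∈ τ. V is open in τ_Q iff π^{-1}(V) ∈ τ.
  V = {}: π^{-1}(V) = ∅ ∈ τ ✓.
  V = {[66]}: π^{-1}(V) = {66} ∈ τ ✓.
  V = {[67=68]}: π^{-1}(V) = {67, 68} ∈ τ ✓.
  V = {[66], [67=68]}: π^{-1}(V) = {66, 67, 68} ∈ τ ✓.
Open sets in the quotient: τ_Q = {{}, {[66]}, {[67=68]}, {[66], [67=68]}} (4 elements).


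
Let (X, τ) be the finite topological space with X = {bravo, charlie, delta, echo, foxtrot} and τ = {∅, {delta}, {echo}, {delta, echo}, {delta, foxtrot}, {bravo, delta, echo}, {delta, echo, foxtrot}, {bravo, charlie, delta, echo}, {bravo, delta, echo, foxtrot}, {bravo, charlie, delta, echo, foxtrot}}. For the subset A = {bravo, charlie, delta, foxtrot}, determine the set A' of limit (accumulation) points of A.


A' = {bravo, charlie, foxtrot}

For each x ∈ X, list the open sets U ∈ τ with x ∈ U, then check whether U ∩ (A ∖ {x}) ≠ ∅ for every such U.
  x = bravo: opens ∋ x are {bravo, delta, echo}, {bravo, charlie, delta, echo}, {bravo, delta, echo, foxtrot}, {bravo, charlie, delta, echo, foxtrot}; each meets A ∖ {bravo}, so x IS a limit point.
  x = charlie: opens ∋ x are {bravo, charlie, delta, echo}, {bravo, charlie, delta, echo, foxtrot}; each meets A ∖ {charlie}, so x IS a limit point.
  x = delta: open {delta} ∋ x has {delta} ∩ (A ∖ {delta}) = ∅, so x is NOT a limit point.
  x = echo: open {echo} ∋ x has {echo} ∩ (A ∖ {echo}) = ∅, so x is NOT a limit point.
  x = foxtrot: opens ∋ x are {delta, foxtrot}, {delta, echo, foxtrot}, {bravo, delta, echo, foxtrot}, {bravo, charlie, delta, echo, foxtrot}; each meets A ∖ {foxtrot}, so x IS a limit point.
Collecting: A' = {bravo, charlie, foxtrot}.


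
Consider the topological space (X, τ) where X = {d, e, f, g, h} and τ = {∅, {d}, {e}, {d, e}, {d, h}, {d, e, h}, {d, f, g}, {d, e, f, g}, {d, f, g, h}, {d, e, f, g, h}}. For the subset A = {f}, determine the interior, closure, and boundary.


int(A) = ∅, cl(A) = {f, g}, ∂A = {f, g}.

Closed sets in (X, τ) are complements of opens:
  closed(X, τ) = {∅, {e}, {h}, {e, h}, {f, g}, {e, f, g}, {f, g, h}, {d, f, g, h}, {e, f, g, h}, {d, e, f, g, h}}.
int(A) = ⋃ {U ∈ τ : U ⊆ A}. Opens contained in A: ∅.
Taking the union of these: int(A) = ∅.
cl(A) = ⋂ {C closed : A ⊆ C}. Closed sets containing A: {f, g}, {e, f, g}, {f, g, h}, {d, f, g, h}, {e, f, g, h}, {d, e, f, g, h}.
Intersecting these: cl(A) = {f, g}.
∂A = cl(A) ∖ int(A) = {f, g} ∖ ∅ = {f, g}.


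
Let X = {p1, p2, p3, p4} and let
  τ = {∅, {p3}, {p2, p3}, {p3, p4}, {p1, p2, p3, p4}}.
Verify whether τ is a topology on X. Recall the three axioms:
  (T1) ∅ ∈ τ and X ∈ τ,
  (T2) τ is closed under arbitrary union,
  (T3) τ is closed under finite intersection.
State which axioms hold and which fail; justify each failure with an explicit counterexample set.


τ is NOT a topology on X.

Axiom (T1): ∅ ∈ τ? Yes; X ∈ τ? Yes.
Axiom (T2/T3): check pairwise unions and intersections of members of τ.
Counterexample for (T2): {p2, p3} ∪ {p3, p4} = {p2, p3, p4} ∉ τ. Therefore τ is NOT a topology.


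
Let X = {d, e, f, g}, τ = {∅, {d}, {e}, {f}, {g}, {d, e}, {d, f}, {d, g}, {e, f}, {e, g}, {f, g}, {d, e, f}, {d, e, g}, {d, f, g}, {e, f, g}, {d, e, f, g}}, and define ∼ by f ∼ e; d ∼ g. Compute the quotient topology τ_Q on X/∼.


X/∼ = {[d=g], [e=f]}; |τ_Q| = 4.

Equivalence classes: [d=g], [e=f].
Quotient map π: X → X/∼ sends d ↦ [d=g], e ↦ [e=f], f ↦ [e=f], g ↦ [d=g].
For each subset V ⊆ X/∼, compute π^{-1}(V) ⊆ X and check whether π^{-1}(V) ∈ τ. V is open in τ_Q iff π^{-1}(V) ∈ τ.
  V = {}: π^{-1}(V) = ∅ ∈ τ ✓.
  V = {[d=g]}: π^{-1}(V) = {d, g} ∈ τ ✓.
  V = {[e=f]}: π^{-1}(V) = {e, f} ∈ τ ✓.
  V = {[d=g], [e=f]}: π^{-1}(V) = {d, e, f, g} ∈ τ ✓.
Open sets in the quotient: τ_Q = {{}, {[d=g]}, {[e=f]}, {[d=g], [e=f]}} (4 elements).


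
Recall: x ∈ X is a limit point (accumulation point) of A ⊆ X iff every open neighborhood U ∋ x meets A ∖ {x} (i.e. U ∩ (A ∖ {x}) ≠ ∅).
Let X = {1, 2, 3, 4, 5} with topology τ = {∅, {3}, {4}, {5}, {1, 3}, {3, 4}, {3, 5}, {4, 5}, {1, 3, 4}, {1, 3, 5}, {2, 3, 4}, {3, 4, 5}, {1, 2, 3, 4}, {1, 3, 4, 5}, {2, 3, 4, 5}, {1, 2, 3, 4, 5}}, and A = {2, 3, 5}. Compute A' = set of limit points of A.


A' = {1, 2}

For each x ∈ X, list the open sets U ∈ τ with x ∈ U, then check whether U ∩ (A ∖ {x}) ≠ ∅ for every such U.
  x = 1: opens ∋ x are {1, 3}, {1, 3, 4}, {1, 3, 5}, {1, 2, 3, 4}, {1, 3, 4, 5}, {1, 2, 3, 4, 5}; each meets A ∖ {1}, so x IS a limit point.
  x = 2: opens ∋ x are {2, 3, 4}, {1, 2, 3, 4}, {2, 3, 4, 5}, {1, 2, 3, 4, 5}; each meets A ∖ {2}, so x IS a limit point.
  x = 3: open {3} ∋ x has {3} ∩ (A ∖ {3}) = ∅, so x is NOT a limit point.
  x = 4: open {4} ∋ x has {4} ∩ (A ∖ {4}) = ∅, so x is NOT a limit point.
  x = 5: open {5} ∋ x has {5} ∩ (A ∖ {5}) = ∅, so x is NOT a limit point.
Collecting: A' = {1, 2}.
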